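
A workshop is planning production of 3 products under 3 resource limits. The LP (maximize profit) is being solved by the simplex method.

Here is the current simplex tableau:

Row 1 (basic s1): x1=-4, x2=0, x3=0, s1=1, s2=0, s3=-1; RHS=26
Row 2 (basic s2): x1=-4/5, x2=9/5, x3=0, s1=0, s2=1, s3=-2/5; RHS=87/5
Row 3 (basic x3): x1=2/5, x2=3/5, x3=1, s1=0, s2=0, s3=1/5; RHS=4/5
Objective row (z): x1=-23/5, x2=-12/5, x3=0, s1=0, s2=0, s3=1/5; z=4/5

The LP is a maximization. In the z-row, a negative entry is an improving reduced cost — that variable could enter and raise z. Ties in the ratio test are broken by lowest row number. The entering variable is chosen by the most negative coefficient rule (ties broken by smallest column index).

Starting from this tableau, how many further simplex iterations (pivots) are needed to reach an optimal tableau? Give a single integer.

pivot: x1 in, x3 out → z = 10
No improving column remains; optimal.

1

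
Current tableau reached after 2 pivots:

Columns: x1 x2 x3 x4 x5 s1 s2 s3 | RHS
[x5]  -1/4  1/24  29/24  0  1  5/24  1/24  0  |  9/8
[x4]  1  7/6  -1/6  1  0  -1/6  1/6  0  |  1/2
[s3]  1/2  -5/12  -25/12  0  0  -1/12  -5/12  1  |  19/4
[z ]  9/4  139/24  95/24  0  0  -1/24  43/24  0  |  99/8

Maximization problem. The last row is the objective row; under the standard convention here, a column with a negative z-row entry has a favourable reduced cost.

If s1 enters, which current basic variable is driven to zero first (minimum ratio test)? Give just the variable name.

Ratios: row 1 (x5): (9/8)/(5/24) = 27/5; row 2 (x4): entry -1/6 ≤ 0, skip; row 3 (s3): entry -1/12 ≤ 0, skip.
Minimum ratio 27/5 is in the x5 row, so x5 leaves.

x5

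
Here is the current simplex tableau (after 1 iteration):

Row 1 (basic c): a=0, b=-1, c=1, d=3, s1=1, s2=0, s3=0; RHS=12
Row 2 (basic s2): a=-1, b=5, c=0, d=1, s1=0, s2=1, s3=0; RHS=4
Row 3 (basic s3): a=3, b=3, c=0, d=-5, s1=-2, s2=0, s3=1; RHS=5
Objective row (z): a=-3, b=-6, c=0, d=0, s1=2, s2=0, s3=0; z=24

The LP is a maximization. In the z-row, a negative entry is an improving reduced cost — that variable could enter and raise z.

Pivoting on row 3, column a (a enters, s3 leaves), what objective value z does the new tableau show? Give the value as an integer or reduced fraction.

29

Minimum ratio for a: 5/3 = 5/3.
z changes by −(z-row coeff of a)·ratio = −(-3)·(5/3) = 5.
New z = 24 + 5 = 29.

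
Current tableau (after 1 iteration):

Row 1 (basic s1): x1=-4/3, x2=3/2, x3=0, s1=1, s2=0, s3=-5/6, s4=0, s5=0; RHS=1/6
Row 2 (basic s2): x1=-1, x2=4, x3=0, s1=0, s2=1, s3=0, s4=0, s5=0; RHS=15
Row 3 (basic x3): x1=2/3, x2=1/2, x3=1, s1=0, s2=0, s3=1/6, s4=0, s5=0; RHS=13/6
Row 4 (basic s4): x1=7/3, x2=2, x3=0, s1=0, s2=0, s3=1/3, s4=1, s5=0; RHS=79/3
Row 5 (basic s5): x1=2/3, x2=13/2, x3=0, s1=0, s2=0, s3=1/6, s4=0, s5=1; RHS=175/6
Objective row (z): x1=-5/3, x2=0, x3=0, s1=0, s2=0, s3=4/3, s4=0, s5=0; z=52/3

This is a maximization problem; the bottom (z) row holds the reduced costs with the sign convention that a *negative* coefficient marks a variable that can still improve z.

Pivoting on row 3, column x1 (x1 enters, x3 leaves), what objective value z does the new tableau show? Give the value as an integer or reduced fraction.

Minimum ratio for x1: (13/6)/(2/3) = 13/4.
z changes by −(z-row coeff of x1)·ratio = −(-5/3)·(13/4) = 65/12.
New z = 52/3 + (65/12) = 91/4.

91/4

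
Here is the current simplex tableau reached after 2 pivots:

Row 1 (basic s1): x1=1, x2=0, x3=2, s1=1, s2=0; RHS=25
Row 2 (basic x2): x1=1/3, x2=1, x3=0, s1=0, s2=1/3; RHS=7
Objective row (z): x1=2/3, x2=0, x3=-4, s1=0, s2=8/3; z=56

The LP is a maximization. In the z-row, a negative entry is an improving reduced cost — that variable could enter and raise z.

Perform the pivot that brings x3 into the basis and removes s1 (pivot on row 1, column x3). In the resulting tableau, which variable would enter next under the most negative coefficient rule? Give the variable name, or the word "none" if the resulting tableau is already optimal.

none

Pivot element 2. New z-row = old z-row − (-4)·(row 1/2).
Updated z-row coefficients: x1: 8/3, x2: 0, x3: 0, s1: 2, s2: 8/3.
No coefficient is strictly negative; the tableau after this pivot is optimal.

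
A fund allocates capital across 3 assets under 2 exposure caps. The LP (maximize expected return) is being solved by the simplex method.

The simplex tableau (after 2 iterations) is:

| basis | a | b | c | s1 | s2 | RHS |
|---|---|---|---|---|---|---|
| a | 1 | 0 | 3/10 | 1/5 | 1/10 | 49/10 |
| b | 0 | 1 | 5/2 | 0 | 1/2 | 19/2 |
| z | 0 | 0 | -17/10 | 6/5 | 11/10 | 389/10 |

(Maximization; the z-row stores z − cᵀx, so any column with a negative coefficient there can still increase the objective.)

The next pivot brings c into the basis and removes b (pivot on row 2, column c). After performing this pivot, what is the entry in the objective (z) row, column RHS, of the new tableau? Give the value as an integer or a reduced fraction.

1134/25

Pivot element is row 2, column c: 5/2.
Normalize row 2: new (row 2, RHS) = (19/2)/(5/2) = 19/5.
z-row ← z-row − (-17/10)·(new row 2): 389/10 − (-17/10)·(19/5) = 1134/25.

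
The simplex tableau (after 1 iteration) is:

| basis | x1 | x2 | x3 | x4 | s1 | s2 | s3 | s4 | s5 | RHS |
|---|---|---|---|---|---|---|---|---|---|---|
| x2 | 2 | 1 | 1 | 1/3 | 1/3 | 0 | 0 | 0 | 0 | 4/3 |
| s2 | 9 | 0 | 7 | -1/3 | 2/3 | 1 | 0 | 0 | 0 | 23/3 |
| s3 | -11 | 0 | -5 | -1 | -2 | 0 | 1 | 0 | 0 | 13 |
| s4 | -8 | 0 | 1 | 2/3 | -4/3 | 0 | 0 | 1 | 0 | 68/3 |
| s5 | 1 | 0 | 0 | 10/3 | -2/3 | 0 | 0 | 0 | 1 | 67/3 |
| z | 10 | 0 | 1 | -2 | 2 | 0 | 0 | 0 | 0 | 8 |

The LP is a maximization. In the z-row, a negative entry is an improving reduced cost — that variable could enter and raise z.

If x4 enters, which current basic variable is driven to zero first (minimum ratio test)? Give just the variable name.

x2

Ratios: row 1 (x2): (4/3)/(1/3) = 4; row 2 (s2): entry -1/3 ≤ 0, skip; row 3 (s3): entry -1 ≤ 0, skip; row 4 (s4): (68/3)/(2/3) = 34; row 5 (s5): (67/3)/(10/3) = 67/10.
Minimum ratio 4 is in the x2 row, so x2 leaves.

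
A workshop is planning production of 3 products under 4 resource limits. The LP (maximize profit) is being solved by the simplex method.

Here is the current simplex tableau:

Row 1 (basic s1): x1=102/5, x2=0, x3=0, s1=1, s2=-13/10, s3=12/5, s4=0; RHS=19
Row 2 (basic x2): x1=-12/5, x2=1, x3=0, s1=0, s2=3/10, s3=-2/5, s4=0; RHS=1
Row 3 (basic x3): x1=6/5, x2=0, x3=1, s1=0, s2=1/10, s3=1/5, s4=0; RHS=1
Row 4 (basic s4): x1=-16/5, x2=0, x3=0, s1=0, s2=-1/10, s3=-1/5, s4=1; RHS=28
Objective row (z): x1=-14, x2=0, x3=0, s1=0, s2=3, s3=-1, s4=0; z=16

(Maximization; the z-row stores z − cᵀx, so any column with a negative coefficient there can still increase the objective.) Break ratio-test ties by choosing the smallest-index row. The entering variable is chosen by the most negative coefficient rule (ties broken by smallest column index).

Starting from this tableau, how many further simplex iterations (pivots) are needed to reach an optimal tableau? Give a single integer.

pivot: x1 in, x3 out → z = 83/3
No improving column remains; optimal.

1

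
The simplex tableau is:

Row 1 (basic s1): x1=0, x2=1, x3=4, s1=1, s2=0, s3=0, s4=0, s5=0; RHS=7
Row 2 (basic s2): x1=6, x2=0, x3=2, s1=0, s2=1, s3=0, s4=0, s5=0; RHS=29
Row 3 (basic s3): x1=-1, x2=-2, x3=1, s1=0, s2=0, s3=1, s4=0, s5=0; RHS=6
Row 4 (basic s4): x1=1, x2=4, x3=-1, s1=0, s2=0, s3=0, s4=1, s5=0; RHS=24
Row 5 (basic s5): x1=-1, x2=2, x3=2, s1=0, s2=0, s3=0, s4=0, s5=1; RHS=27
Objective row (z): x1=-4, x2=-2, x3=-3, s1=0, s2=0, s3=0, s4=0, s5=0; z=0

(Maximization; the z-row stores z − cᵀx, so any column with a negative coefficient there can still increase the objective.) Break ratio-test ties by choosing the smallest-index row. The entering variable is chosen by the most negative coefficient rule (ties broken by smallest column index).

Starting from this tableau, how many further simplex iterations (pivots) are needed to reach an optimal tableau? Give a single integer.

pivot: x1 in, s2 out → z = 58/3
pivot: x2 in, s4 out → z = 347/12
pivot: x3 in, s1 out → z = 3131/104
No improving column remains; optimal.

3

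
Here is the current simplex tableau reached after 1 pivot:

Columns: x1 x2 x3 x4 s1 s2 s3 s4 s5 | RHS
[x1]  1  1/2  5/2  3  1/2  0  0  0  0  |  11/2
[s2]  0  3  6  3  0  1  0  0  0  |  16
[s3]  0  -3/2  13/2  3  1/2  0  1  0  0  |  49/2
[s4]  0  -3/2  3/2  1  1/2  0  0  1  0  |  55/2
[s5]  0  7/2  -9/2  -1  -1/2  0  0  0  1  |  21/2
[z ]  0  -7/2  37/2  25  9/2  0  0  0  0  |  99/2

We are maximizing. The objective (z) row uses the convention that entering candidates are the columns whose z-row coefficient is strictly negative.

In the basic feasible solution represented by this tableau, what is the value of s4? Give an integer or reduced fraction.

55/2

s4 is basic (row 4); its value is the RHS of that row: 55/2.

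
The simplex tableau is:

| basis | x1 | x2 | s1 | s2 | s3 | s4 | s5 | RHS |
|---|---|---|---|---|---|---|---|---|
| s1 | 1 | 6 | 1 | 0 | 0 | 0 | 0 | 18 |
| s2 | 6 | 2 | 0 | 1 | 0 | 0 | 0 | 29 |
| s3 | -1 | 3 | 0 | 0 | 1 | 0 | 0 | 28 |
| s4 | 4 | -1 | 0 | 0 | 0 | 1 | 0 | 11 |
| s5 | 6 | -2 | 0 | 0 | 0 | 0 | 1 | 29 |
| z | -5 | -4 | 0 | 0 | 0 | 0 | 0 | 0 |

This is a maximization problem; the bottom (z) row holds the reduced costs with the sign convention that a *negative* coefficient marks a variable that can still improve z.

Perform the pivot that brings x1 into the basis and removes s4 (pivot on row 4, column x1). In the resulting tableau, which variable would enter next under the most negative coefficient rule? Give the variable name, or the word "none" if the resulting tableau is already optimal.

Pivot element 4. New z-row = old z-row − (-5)·(row 4/4).
Updated z-row coefficients: x1: 0, x2: -21/4, s1: 0, s2: 0, s3: 0, s4: 5/4, s5: 0.
The most negative is -21/4 in column x2, so x2 would enter next.

x2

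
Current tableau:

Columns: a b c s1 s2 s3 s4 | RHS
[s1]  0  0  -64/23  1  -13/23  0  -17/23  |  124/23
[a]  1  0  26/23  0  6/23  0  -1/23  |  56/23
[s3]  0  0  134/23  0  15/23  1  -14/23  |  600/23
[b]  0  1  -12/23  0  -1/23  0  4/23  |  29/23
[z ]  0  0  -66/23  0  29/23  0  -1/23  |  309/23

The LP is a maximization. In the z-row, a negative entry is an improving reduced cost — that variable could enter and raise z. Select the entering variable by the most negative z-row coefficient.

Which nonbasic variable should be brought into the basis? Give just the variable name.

Objective-row coefficients: a: 0, b: 0, c: -66/23, s1: 0, s2: 29/23, s3: 0, s4: -1/23.
The most negative is -66/23 in column c, so c enters.

c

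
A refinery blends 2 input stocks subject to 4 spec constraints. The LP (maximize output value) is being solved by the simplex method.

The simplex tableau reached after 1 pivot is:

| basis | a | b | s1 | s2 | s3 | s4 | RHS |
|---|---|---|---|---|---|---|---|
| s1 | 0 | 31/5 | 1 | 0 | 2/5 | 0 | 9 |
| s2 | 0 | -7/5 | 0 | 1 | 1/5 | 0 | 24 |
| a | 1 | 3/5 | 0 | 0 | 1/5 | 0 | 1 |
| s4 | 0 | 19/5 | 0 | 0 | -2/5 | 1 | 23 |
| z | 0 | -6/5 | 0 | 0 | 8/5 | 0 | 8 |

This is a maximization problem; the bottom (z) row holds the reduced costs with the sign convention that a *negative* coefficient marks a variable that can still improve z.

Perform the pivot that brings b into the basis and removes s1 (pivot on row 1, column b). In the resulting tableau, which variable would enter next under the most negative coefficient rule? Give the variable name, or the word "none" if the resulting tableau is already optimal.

none

Pivot element 31/5. New z-row = old z-row − (-6/5)·(row 1/(31/5)).
Updated z-row coefficients: a: 0, b: 0, s1: 6/31, s2: 0, s3: 52/31, s4: 0.
No coefficient is strictly negative; the tableau after this pivot is optimal.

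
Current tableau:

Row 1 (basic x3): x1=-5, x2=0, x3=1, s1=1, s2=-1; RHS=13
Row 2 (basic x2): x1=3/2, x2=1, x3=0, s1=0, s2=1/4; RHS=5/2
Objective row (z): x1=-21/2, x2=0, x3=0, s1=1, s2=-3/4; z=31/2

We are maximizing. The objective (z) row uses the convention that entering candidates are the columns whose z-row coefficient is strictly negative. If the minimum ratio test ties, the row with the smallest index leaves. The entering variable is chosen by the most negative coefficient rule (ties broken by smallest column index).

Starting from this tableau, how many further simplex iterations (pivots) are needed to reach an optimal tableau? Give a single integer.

pivot: x1 in, x2 out → z = 33
No improving column remains; optimal.

1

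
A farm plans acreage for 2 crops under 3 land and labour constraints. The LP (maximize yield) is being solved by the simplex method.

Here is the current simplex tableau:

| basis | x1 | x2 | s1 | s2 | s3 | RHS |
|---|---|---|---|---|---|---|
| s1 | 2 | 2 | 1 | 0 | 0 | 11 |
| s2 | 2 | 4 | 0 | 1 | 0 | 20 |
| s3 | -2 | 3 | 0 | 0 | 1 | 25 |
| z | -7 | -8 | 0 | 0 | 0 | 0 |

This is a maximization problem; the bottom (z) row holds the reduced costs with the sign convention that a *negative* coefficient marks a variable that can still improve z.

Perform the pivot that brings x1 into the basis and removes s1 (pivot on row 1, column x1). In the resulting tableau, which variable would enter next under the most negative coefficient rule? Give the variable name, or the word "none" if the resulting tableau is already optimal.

x2

Pivot element 2. New z-row = old z-row − (-7)·(row 1/2).
Updated z-row coefficients: x1: 0, x2: -1, s1: 7/2, s2: 0, s3: 0.
The most negative is -1 in column x2, so x2 would enter next.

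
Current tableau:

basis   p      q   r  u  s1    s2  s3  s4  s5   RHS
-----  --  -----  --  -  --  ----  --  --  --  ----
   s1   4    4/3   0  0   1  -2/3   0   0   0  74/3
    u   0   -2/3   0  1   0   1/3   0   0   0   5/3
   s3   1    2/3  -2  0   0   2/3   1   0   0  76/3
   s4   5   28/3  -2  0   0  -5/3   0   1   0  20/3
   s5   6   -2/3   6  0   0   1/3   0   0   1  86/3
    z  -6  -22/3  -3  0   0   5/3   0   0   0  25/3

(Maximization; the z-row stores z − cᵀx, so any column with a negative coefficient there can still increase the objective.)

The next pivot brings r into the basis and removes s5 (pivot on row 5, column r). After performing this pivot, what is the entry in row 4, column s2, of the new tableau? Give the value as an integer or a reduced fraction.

Pivot element is row 5, column r: 6.
Normalize row 5: new (row 5, s2) = (1/3)/6 = 1/18.
row 4 ← row 4 − (-2)·(new row 5): -5/3 − (-2)·(1/18) = -14/9.

-14/9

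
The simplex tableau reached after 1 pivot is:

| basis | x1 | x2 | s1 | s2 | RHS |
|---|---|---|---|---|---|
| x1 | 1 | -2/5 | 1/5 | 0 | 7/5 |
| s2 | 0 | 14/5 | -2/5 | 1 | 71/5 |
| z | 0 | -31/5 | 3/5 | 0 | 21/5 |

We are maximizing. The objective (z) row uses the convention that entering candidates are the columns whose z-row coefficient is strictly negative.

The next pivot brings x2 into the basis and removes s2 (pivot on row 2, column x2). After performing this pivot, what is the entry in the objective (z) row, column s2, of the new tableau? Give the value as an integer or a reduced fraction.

31/14

Pivot element is row 2, column x2: 14/5.
Normalize row 2: new (row 2, s2) = 1/(14/5) = 5/14.
z-row ← z-row − (-31/5)·(new row 2): 0 − (-31/5)·(5/14) = 31/14.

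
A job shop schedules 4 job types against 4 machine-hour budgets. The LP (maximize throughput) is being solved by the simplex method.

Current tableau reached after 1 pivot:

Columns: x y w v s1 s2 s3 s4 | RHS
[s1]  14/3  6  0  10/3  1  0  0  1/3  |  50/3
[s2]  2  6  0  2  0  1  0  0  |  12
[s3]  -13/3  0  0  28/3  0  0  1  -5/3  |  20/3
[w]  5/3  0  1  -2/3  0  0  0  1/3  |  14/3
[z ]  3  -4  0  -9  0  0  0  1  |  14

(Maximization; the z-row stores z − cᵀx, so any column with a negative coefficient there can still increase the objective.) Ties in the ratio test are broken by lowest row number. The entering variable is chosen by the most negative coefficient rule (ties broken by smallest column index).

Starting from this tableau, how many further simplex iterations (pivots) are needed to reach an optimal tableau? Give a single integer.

pivot: v in, s3 out → z = 143/7
pivot: y in, s2 out → z = 577/21
pivot: s4 in, s1 out → z = 239/8
No improving column remains; optimal.

3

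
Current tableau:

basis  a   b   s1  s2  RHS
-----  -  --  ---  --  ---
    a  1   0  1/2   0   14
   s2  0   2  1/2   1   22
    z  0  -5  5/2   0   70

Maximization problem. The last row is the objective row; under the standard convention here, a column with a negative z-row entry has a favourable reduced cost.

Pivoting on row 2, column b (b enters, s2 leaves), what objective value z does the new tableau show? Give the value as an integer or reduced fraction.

125

Minimum ratio for b: 22/2 = 11.
z changes by −(z-row coeff of b)·ratio = −(-5)·11 = 55.
New z = 70 + 55 = 125.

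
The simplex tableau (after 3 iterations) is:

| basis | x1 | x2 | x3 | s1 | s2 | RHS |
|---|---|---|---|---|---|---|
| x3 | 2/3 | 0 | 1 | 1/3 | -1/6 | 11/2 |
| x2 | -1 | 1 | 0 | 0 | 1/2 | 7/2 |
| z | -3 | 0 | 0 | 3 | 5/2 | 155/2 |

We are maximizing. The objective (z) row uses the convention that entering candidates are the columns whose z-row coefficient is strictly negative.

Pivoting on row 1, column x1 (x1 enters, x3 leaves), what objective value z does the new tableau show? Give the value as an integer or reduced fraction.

Minimum ratio for x1: (11/2)/(2/3) = 33/4.
z changes by −(z-row coeff of x1)·ratio = −(-3)·(33/4) = 99/4.
New z = 155/2 + (99/4) = 409/4.

409/4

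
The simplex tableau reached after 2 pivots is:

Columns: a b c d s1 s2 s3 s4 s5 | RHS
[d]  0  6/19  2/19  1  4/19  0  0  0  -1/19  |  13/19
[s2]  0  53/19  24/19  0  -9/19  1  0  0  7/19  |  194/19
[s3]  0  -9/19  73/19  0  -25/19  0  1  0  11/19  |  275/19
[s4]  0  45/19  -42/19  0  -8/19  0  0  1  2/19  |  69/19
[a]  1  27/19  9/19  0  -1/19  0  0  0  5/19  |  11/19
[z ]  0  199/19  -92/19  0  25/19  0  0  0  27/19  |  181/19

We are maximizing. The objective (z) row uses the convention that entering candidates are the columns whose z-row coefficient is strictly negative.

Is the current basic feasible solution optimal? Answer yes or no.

no

Column c has objective-row coefficient -92/19, which is negative; an improving pivot exists, so not yet optimal.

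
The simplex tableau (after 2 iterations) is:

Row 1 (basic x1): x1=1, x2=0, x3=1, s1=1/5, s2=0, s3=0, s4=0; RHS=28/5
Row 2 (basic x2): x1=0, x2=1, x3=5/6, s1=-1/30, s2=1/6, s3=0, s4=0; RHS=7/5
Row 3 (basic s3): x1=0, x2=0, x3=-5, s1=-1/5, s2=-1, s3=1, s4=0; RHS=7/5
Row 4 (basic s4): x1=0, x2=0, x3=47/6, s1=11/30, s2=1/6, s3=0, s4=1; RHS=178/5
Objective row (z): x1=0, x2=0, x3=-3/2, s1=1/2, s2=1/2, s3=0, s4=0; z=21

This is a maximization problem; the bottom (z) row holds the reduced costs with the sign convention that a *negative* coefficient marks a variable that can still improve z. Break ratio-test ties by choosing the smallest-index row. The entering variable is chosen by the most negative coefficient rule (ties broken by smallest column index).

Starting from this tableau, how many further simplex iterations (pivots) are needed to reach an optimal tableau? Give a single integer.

1

pivot: x3 in, x2 out → z = 588/25
No improving column remains; optimal.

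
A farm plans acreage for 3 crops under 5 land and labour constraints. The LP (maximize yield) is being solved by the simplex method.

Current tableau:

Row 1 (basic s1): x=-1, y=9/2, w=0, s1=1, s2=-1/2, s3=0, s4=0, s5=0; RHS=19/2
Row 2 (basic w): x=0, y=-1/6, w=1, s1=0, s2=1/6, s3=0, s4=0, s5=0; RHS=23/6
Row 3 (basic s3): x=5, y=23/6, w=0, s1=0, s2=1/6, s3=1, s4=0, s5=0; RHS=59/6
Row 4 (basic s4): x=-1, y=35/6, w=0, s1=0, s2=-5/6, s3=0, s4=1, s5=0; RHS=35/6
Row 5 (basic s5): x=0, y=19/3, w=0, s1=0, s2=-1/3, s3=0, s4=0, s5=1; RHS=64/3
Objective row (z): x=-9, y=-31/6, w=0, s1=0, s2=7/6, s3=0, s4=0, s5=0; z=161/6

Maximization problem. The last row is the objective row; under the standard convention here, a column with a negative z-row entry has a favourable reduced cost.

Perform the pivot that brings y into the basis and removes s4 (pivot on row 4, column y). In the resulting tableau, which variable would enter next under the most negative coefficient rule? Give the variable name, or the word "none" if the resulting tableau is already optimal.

x

Pivot element 35/6. New z-row = old z-row − (-31/6)·(row 4/(35/6)).
Updated z-row coefficients: x: -346/35, y: 0, w: 0, s1: 0, s2: 3/7, s3: 0, s4: 31/35, s5: 0.
The most negative is -346/35 in column x, so x would enter next.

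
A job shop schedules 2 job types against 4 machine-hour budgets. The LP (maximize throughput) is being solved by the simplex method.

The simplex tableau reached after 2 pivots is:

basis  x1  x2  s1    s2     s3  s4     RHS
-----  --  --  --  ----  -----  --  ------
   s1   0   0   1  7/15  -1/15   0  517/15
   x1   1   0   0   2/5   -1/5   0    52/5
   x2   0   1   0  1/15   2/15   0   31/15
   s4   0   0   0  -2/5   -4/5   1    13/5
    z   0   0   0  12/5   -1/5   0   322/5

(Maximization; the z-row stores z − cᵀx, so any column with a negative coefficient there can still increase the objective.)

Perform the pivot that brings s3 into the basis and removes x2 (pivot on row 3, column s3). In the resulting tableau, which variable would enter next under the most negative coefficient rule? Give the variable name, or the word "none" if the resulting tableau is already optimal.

none

Pivot element 2/15. New z-row = old z-row − (-1/5)·(row 3/(2/15)).
Updated z-row coefficients: x1: 0, x2: 3/2, s1: 0, s2: 5/2, s3: 0, s4: 0.
No coefficient is strictly negative; the tableau after this pivot is optimal.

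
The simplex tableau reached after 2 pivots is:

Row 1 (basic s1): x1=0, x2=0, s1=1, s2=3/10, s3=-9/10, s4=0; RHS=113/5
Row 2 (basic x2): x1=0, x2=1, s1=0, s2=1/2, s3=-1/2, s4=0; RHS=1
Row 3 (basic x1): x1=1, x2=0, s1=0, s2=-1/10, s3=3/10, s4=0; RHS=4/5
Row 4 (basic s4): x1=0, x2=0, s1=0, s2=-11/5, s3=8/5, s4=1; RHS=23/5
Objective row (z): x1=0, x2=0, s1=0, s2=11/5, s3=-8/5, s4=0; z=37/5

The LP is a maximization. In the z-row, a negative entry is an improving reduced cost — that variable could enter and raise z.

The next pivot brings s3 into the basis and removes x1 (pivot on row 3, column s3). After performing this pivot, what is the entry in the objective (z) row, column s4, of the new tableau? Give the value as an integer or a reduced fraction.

Pivot element is row 3, column s3: 3/10.
Normalize row 3: new (row 3, s4) = 0/(3/10) = 0.
z-row ← z-row − (-8/5)·(new row 3): 0 − (-8/5)·0 = 0.

0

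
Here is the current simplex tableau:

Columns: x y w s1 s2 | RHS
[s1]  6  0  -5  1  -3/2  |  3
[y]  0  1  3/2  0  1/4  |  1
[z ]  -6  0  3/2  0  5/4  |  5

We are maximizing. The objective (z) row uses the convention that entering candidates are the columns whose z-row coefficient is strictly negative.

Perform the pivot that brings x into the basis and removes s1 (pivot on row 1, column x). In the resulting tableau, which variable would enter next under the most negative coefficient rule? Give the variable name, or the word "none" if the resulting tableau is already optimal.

Pivot element 6. New z-row = old z-row − (-6)·(row 1/6).
Updated z-row coefficients: x: 0, y: 0, w: -7/2, s1: 1, s2: -1/4.
The most negative is -7/2 in column w, so w would enter next.

w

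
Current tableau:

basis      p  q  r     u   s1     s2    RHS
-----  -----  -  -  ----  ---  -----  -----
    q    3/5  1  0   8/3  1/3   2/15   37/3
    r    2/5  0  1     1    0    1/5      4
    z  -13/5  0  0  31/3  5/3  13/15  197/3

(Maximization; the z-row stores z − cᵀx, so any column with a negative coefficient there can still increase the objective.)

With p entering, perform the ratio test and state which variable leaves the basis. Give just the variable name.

r

Ratios: row 1 (q): (37/3)/(3/5) = 185/9; row 2 (r): 4/(2/5) = 10.
Minimum ratio 10 is in the r row, so r leaves.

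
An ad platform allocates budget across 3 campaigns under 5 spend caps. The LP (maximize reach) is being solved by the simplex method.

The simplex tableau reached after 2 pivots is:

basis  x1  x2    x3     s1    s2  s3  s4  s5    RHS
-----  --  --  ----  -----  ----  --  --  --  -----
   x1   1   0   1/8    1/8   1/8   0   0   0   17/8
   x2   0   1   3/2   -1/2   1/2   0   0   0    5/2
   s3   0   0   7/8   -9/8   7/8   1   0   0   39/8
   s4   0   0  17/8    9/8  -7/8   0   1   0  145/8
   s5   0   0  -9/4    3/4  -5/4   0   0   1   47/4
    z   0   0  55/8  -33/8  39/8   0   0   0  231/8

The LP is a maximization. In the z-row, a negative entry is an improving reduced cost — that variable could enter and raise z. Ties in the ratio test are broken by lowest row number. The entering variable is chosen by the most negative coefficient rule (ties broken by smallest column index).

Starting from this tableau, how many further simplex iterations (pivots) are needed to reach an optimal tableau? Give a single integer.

pivot: s1 in, s5 out → z = 187/2
pivot: x3 in, s4 out → z = 94
pivot: s2 in, x1 out → z = 189/2
No improving column remains; optimal.

3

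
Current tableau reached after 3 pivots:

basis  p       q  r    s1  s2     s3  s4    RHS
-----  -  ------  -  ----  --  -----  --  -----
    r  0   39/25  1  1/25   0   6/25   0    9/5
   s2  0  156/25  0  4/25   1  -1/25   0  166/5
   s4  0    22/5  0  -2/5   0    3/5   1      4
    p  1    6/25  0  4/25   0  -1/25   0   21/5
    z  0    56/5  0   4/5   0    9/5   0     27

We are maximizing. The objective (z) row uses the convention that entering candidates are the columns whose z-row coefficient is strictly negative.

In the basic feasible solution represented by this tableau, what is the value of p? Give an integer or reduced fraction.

21/5

p is basic (row 4); its value is the RHS of that row: 21/5.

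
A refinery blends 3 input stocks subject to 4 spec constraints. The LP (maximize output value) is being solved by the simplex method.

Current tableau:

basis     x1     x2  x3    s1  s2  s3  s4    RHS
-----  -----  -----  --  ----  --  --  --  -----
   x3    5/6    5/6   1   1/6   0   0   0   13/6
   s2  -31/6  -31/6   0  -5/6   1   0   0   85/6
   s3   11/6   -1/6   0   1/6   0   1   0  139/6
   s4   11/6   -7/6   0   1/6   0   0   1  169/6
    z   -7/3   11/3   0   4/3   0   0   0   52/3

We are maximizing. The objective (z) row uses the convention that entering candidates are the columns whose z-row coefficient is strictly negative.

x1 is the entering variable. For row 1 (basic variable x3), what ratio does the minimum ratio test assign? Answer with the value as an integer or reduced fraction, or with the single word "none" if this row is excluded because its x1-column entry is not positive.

Ratio = RHS / (x1 entry) = (13/6) / (5/6) = 13/5.

13/5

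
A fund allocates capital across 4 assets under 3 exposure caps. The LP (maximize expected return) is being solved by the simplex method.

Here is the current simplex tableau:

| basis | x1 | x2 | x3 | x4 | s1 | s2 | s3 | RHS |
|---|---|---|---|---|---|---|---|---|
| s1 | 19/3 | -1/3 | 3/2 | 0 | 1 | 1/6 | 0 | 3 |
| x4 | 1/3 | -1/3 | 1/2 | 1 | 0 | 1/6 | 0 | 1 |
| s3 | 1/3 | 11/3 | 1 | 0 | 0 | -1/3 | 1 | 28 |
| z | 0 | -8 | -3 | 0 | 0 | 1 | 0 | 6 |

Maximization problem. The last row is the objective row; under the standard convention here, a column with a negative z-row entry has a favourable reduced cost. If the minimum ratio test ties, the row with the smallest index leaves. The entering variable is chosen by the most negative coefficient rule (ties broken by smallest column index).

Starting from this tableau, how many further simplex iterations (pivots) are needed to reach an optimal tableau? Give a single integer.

2

pivot: x2 in, s3 out → z = 738/11
pivot: x3 in, s1 out → z = 2448/35
No improving column remains; optimal.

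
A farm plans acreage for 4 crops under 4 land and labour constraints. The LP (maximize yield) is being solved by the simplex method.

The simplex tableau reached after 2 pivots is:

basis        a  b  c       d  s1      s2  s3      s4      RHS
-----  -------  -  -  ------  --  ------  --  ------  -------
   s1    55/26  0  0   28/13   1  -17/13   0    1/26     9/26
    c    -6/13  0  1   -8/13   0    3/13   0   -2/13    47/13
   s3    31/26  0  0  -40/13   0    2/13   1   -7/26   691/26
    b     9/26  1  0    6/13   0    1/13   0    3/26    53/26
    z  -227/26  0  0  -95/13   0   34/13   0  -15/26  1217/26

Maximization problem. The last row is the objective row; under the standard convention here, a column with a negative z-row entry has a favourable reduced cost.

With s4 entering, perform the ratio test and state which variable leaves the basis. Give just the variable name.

Ratios: row 1 (s1): (9/26)/(1/26) = 9; row 2 (c): entry -2/13 ≤ 0, skip; row 3 (s3): entry -7/26 ≤ 0, skip; row 4 (b): (53/26)/(3/26) = 53/3.
Minimum ratio 9 is in the s1 row, so s1 leaves.

s1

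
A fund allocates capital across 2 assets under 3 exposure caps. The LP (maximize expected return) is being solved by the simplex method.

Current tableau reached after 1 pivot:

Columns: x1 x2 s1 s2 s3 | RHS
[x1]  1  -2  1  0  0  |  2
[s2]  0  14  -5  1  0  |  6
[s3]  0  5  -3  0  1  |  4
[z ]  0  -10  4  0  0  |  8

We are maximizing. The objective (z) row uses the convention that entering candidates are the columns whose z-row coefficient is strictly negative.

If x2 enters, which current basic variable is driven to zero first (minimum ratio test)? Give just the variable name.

Ratios: row 1 (x1): entry -2 ≤ 0, skip; row 2 (s2): 6/14 = 3/7; row 3 (s3): 4/5 = 4/5.
Minimum ratio 3/7 is in the s2 row, so s2 leaves.

s2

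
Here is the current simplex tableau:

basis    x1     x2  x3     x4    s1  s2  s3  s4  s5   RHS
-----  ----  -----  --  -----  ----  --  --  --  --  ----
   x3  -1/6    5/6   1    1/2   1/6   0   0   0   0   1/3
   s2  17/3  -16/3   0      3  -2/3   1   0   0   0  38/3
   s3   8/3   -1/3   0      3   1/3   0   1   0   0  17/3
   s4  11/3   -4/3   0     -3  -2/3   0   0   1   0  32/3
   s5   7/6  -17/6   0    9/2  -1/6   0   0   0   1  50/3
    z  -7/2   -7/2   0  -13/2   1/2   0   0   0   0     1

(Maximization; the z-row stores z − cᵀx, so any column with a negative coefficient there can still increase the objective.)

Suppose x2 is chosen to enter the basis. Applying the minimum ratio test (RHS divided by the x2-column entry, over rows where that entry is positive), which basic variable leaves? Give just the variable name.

Ratios: row 1 (x3): (1/3)/(5/6) = 2/5; row 2 (s2): entry -16/3 ≤ 0, skip; row 3 (s3): entry -1/3 ≤ 0, skip; row 4 (s4): entry -4/3 ≤ 0, skip; row 5 (s5): entry -17/6 ≤ 0, skip.
Minimum ratio 2/5 is in the x3 row, so x3 leaves.

x3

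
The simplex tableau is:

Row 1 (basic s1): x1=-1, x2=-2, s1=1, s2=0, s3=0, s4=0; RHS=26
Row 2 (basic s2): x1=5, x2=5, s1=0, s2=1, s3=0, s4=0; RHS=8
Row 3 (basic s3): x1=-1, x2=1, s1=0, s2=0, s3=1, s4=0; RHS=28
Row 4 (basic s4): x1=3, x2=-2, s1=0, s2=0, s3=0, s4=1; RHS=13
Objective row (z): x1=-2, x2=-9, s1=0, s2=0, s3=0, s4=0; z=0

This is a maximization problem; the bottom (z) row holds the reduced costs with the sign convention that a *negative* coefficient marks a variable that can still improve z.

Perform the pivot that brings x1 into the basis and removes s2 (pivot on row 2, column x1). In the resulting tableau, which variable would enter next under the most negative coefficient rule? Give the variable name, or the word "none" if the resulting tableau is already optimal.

Pivot element 5. New z-row = old z-row − (-2)·(row 2/5).
Updated z-row coefficients: x1: 0, x2: -7, s1: 0, s2: 2/5, s3: 0, s4: 0.
The most negative is -7 in column x2, so x2 would enter next.

x2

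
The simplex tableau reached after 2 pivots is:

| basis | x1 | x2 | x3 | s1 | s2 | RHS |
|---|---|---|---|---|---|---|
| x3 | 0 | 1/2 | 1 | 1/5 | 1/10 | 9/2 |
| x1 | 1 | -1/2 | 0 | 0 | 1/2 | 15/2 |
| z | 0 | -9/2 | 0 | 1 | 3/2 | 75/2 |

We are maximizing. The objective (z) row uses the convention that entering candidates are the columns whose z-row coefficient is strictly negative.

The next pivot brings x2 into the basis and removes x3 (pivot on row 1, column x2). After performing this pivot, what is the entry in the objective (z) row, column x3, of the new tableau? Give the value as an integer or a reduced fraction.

9

Pivot element is row 1, column x2: 1/2.
Normalize row 1: new (row 1, x3) = 1/(1/2) = 2.
z-row ← z-row − (-9/2)·(new row 1): 0 − (-9/2)·2 = 9.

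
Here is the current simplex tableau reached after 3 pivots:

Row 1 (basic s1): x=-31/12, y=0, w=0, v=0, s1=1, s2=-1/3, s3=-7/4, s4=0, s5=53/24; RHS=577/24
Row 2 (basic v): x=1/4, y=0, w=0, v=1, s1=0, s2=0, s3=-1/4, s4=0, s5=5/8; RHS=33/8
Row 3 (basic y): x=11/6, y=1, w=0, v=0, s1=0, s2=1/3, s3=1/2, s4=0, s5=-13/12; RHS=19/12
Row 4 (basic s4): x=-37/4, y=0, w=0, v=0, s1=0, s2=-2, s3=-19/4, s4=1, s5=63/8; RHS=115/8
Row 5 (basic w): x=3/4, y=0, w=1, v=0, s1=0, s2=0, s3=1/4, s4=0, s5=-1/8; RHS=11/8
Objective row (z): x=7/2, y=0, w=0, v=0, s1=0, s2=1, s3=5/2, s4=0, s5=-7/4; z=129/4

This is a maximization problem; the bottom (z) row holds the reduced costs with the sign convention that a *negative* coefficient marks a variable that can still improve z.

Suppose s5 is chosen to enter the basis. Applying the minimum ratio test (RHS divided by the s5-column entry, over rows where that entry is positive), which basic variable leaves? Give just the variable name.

s4

Ratios: row 1 (s1): (577/24)/(53/24) = 577/53; row 2 (v): (33/8)/(5/8) = 33/5; row 3 (y): entry -13/12 ≤ 0, skip; row 4 (s4): (115/8)/(63/8) = 115/63; row 5 (w): entry -1/8 ≤ 0, skip.
Minimum ratio 115/63 is in the s4 row, so s4 leaves.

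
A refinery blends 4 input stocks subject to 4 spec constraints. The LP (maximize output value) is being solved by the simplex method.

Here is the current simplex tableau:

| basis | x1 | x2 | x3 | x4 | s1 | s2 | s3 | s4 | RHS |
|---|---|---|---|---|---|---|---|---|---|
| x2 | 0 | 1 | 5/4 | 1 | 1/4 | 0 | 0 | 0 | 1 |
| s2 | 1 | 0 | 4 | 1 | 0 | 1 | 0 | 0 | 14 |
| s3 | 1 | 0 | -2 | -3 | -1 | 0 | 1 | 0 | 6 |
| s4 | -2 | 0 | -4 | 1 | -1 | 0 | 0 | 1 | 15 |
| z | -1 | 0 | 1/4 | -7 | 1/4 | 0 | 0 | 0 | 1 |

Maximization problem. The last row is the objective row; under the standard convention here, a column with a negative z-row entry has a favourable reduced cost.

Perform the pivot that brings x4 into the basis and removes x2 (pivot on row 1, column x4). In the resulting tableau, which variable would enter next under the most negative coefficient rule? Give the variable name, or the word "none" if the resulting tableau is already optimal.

Pivot element 1. New z-row = old z-row − (-7)·(row 1/1).
Updated z-row coefficients: x1: -1, x2: 7, x3: 9, x4: 0, s1: 2, s2: 0, s3: 0, s4: 0.
The most negative is -1 in column x1, so x1 would enter next.

x1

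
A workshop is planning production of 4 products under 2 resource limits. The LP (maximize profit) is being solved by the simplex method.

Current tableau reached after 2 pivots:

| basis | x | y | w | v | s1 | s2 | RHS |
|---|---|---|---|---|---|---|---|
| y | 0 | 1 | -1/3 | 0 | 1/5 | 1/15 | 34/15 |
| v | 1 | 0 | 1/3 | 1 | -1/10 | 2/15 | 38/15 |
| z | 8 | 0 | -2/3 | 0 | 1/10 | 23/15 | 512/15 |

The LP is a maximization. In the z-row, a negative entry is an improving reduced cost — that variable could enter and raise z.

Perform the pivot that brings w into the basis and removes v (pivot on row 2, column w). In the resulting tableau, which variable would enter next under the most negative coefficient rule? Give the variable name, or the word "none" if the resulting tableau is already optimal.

Pivot element 1/3. New z-row = old z-row − (-2/3)·(row 2/(1/3)).
Updated z-row coefficients: x: 10, y: 0, w: 0, v: 2, s1: -1/10, s2: 9/5.
The most negative is -1/10 in column s1, so s1 would enter next.

s1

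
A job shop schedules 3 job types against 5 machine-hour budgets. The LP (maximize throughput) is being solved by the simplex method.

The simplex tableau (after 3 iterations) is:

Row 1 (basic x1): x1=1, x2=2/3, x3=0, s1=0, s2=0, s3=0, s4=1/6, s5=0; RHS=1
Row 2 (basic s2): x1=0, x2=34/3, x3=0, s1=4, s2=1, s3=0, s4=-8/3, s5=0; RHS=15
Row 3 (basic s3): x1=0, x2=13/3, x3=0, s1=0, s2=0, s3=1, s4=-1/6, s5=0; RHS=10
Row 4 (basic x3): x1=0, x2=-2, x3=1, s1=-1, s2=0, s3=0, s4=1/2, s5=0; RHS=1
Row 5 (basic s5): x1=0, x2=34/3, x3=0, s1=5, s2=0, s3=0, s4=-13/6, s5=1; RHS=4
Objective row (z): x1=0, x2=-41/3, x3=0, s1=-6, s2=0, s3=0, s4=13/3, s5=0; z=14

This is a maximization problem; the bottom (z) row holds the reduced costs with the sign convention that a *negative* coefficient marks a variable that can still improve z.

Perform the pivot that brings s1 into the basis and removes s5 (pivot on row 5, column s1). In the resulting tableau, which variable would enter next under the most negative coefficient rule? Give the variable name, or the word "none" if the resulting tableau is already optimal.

Pivot element 5. New z-row = old z-row − (-6)·(row 5/5).
Updated z-row coefficients: x1: 0, x2: -1/15, x3: 0, s1: 0, s2: 0, s3: 0, s4: 26/15, s5: 6/5.
The most negative is -1/15 in column x2, so x2 would enter next.

x2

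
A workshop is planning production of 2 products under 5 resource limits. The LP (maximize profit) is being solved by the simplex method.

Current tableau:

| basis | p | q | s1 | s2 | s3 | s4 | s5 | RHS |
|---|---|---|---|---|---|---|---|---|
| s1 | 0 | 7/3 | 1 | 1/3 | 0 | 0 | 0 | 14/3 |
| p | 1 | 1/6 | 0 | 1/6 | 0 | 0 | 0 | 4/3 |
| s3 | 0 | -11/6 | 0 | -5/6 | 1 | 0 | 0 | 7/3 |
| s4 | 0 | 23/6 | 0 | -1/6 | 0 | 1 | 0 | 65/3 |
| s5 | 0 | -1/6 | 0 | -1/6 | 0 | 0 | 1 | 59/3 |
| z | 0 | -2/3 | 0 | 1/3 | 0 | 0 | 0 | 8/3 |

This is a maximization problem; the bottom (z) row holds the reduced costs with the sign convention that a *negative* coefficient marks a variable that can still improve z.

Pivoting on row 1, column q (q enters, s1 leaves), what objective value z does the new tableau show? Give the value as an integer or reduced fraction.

4

Minimum ratio for q: (14/3)/(7/3) = 2.
z changes by −(z-row coeff of q)·ratio = −(-2/3)·2 = 4/3.
New z = 8/3 + (4/3) = 4.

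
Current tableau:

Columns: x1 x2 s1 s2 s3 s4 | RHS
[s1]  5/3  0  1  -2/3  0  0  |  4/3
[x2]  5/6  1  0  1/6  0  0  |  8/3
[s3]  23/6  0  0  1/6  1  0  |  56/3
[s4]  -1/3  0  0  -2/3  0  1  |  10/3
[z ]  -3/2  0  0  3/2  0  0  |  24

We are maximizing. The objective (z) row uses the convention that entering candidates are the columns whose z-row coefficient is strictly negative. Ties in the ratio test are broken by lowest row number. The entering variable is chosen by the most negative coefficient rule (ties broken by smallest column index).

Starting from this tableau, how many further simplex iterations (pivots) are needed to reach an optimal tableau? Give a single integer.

1

pivot: x1 in, s1 out → z = 126/5
No improving column remains; optimal.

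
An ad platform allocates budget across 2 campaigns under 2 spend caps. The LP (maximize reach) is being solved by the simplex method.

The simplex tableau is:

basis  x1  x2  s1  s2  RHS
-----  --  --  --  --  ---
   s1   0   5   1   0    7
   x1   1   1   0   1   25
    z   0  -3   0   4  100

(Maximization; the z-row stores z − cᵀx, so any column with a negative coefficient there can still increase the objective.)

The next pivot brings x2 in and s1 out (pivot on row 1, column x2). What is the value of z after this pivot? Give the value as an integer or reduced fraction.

521/5

Minimum ratio for x2: 7/5 = 7/5.
z changes by −(z-row coeff of x2)·ratio = −(-3)·(7/5) = 21/5.
New z = 100 + (21/5) = 521/5.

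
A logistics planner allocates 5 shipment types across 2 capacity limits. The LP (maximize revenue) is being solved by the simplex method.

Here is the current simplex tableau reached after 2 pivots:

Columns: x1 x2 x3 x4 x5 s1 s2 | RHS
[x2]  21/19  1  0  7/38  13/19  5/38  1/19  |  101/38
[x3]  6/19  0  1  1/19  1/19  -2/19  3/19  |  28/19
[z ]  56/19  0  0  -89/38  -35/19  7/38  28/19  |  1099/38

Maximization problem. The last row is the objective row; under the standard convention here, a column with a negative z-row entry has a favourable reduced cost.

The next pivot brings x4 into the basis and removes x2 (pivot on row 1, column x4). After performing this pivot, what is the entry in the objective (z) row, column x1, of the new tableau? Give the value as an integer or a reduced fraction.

17

Pivot element is row 1, column x4: 7/38.
Normalize row 1: new (row 1, x1) = (21/19)/(7/38) = 6.
z-row ← z-row − (-89/38)·(new row 1): 56/19 − (-89/38)·6 = 17.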